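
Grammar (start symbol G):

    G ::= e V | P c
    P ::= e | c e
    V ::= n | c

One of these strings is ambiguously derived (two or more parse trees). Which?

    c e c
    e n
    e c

e c

c e c: 1 tree
e n: 1 tree
e c: 2 trees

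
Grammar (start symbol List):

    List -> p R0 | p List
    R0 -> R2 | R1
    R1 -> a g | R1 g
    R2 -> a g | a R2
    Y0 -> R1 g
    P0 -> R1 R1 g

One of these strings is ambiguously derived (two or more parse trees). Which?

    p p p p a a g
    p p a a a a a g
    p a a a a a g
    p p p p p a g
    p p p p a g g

p p p p a a g: 1 tree
p p a a a a a g: 1 tree
p a a a a a g: 1 tree
p p p p p a g: 2 trees
p p p p a g g: 1 tree

p p p p p a g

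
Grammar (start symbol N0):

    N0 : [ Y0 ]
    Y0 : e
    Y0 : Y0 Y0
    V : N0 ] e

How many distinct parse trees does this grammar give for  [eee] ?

2

Parse trees for [eee]:
  [N0 [ [Y0 [Y0 e] [Y0 [Y0 e] [Y0 e]]] ]]
  [N0 [ [Y0 [Y0 [Y0 e] [Y0 e]] [Y0 e]] ]]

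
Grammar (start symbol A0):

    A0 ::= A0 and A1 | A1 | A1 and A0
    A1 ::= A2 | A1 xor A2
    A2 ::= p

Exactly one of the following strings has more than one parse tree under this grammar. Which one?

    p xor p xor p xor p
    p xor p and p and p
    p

p xor p xor p xor p: 1 tree
p xor p and p and p: 4 trees
p: 1 tree

p xor p and p and p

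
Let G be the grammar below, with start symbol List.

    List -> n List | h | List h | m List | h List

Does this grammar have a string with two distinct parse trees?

Witness: h h

Derivation 1: List ⇒ List h ⇒ h h
Derivation 2: List ⇒ h List ⇒ h h

Two distinct leftmost derivations for the same string.

Ambiguous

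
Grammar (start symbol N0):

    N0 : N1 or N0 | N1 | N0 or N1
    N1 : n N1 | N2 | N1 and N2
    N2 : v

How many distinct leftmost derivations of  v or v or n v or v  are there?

Parse trees for v or v or n v or v:
  [N0 [N1 [N2 v]] or [N0 [N1 [N2 v]] or [N0 [N1 n [N1 [N2 v]]] or [N0 [N1 [N2 v]]]]]]
  [N0 [N1 [N2 v]] or [N0 [N1 [N2 v]] or [N0 [N0 [N1 n [N1 [N2 v]]]] or [N1 [N2 v]]]]]
  [N0 [N1 [N2 v]] or [N0 [N0 [N1 [N2 v]] or [N0 [N1 n [N1 [N2 v]]]]] or [N1 [N2 v]]]]
  [N0 [N1 [N2 v]] or [N0 [N0 [N0 [N1 [N2 v]]] or [N1 n [N1 [N2 v]]]] or [N1 [N2 v]]]]
  [N0 [N0 [N1 [N2 v]] or [N0 [N1 [N2 v]] or [N0 [N1 n [N1 [N2 v]]]]]] or [N1 [N2 v]]]
  [N0 [N0 [N1 [N2 v]] or [N0 [N0 [N1 [N2 v]]] or [N1 n [N1 [N2 v]]]]] or [N1 [N2 v]]]
  [N0 [N0 [N0 [N1 [N2 v]] or [N0 [N1 [N2 v]]]] or [N1 n [N1 [N2 v]]]] or [N1 [N2 v]]]
  [N0 [N0 [N0 [N0 [N1 [N2 v]]] or [N1 [N2 v]]] or [N1 n [N1 [N2 v]]]] or [N1 [N2 v]]]

8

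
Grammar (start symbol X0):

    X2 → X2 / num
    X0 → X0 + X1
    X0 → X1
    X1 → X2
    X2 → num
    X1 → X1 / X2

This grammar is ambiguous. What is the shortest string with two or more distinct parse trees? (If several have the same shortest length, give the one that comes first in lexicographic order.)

length 1: no string has ≥2 trees
length 3: num / num has 2 parse trees

Two derivations of num / num:
  X0 ⇒ X1 ⇒ X2 ⇒ X2 / num ⇒ num / num
  X0 ⇒ X1 ⇒ X1 / X2 ⇒ X2 / X2 ⇒ num / X2 ⇒ num / num

num / num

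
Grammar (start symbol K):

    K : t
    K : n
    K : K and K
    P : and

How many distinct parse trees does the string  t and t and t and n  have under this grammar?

Parse trees for t and t and t and n:
  [K [K t] and [K [K t] and [K [K t] and [K n]]]]
  [K [K t] and [K [K [K t] and [K t]] and [K n]]]
  [K [K [K t] and [K t]] and [K [K t] and [K n]]]
  [K [K [K t] and [K [K t] and [K t]]] and [K n]]
  [K [K [K [K t] and [K t]] and [K t]] and [K n]]

5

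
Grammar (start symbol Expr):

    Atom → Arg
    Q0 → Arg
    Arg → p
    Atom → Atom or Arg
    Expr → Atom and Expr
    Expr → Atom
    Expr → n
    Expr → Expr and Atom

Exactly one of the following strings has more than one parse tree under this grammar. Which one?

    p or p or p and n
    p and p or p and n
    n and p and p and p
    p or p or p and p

p or p or p and p

p or p or p and n: 1 tree
p and p or p and n: 1 tree
n and p and p and p: 1 tree
p or p or p and p: 2 trees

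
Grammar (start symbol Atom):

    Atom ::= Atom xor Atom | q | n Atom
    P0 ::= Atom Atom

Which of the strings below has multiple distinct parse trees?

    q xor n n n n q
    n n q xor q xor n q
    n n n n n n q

q xor n n n n q: 1 tree
n n q xor q xor n q: 9 trees
n n n n n n q: 1 tree

n n q xor q xor n q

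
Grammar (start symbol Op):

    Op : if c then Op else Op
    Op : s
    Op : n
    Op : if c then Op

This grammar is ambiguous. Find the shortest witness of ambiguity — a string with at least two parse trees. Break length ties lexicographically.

if c then if c then n else n

length 1: no string has ≥2 trees
length 4: no string has ≥2 trees
length 6: no string has ≥2 trees
length 7: no string has ≥2 trees
length 9: if c then if c then n else n has 2 parse trees

Two derivations of if c then if c then n else n:
  Op ⇒ if c then Op else Op ⇒ if c then if c then Op else Op ⇒ if c then if c then n else Op ⇒ if c then if c then n else n
  Op ⇒ if c then Op ⇒ if c then if c then Op else Op ⇒ if c then if c then n else Op ⇒ if c then if c then n else n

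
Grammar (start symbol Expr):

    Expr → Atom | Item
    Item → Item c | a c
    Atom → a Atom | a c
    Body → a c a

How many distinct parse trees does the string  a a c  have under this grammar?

Parse trees for a a c:
  [Expr [Atom a [Atom a c]]]

1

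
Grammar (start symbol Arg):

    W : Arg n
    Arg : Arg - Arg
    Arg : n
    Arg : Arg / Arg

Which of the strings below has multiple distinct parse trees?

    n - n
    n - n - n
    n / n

n - n: 1 tree
n - n - n: 2 trees
n / n: 1 tree

n - n - n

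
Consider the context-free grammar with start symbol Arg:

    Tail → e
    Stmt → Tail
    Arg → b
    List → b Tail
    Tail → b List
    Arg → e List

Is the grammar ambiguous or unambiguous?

Only Arg, List, Tail are reachable from Arg; ignoring the rest: Restricted to the reachable nonterminals, every rule has the form A → t or A → t B, and no two rules for the same A share a first terminal. The grammar encodes a DFA — one run per string.

Unambiguous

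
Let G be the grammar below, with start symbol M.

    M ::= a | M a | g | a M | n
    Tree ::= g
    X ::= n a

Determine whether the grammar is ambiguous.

Ambiguous

Witness: a a

Derivation 1: M ⇒ M a ⇒ a a
Derivation 2: M ⇒ a M ⇒ a a

Two distinct leftmost derivations for the same string.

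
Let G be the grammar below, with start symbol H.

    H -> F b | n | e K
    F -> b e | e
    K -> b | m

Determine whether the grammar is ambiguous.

Witness: e b

Derivation 1: H ⇒ F b ⇒ e b
Derivation 2: H ⇒ e K ⇒ e b

Two distinct leftmost derivations for the same string.

Ambiguous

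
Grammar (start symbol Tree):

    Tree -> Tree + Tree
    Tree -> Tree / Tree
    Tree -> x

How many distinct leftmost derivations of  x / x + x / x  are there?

5

Parse trees for x / x + x / x:
  [Tree [Tree [Tree x] / [Tree x]] + [Tree [Tree x] / [Tree x]]]
  [Tree [Tree x] / [Tree [Tree x] + [Tree [Tree x] / [Tree x]]]]
  [Tree [Tree x] / [Tree [Tree [Tree x] + [Tree x]] / [Tree x]]]
  [Tree [Tree [Tree [Tree x] / [Tree x]] + [Tree x]] / [Tree x]]
  [Tree [Tree [Tree x] / [Tree [Tree x] + [Tree x]]] / [Tree x]]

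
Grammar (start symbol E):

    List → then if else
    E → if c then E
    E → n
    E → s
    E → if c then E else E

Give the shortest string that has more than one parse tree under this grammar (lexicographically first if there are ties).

if c then if c then n else n

length 1: no string has ≥2 trees
length 4: no string has ≥2 trees
length 6: no string has ≥2 trees
length 7: no string has ≥2 trees
length 9: if c then if c then n else n has 2 parse trees

Two derivations of if c then if c then n else n:
  E ⇒ if c then E ⇒ if c then if c then E else E ⇒ if c then if c then n else E ⇒ if c then if c then n else n
  E ⇒ if c then E else E ⇒ if c then if c then E else E ⇒ if c then if c then n else E ⇒ if c then if c then n else n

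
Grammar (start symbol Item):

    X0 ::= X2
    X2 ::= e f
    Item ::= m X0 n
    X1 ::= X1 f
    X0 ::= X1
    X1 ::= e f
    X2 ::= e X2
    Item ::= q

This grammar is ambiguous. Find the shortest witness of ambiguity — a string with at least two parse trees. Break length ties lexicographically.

m e f n

length 1: no string has ≥2 trees
length 4: m e f n has 2 parse trees

Two derivations of m e f n:
  Item ⇒ m X0 n ⇒ m X2 n ⇒ m e f n
  Item ⇒ m X0 n ⇒ m X1 n ⇒ m e f n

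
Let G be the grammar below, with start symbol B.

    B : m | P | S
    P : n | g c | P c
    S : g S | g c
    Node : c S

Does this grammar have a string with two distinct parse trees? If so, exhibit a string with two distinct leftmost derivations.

Witness: g c

Derivation 1: B ⇒ P ⇒ g c
Derivation 2: B ⇒ S ⇒ g c

Two distinct leftmost derivations for the same string.

Ambiguous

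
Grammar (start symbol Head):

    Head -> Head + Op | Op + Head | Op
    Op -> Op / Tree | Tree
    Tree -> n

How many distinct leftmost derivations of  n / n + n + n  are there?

4

Parse trees for n / n + n + n:
  [Head [Head [Head [Op [Op [Tree n]] / [Tree n]]] + [Op [Tree n]]] + [Op [Tree n]]]
  [Head [Head [Op [Op [Tree n]] / [Tree n]] + [Head [Op [Tree n]]]] + [Op [Tree n]]]
  [Head [Op [Op [Tree n]] / [Tree n]] + [Head [Head [Op [Tree n]]] + [Op [Tree n]]]]
  [Head [Op [Op [Tree n]] / [Tree n]] + [Head [Op [Tree n]] + [Head [Op [Tree n]]]]]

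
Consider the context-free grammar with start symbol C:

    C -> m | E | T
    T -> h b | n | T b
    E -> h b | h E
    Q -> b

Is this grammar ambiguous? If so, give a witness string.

Ambiguous

Witness: h b

Derivation 1: C ⇒ E ⇒ h b
Derivation 2: C ⇒ T ⇒ h b

Two distinct leftmost derivations for the same string.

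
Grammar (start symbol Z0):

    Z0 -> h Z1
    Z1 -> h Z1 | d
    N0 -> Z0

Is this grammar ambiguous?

Only Z0, Z1 are reachable from Z0; ignoring the rest: Each reachable nonterminal has at most one production per leading terminal, and all productions are right-linear; the derivation is determined token-by-token.

Unambiguous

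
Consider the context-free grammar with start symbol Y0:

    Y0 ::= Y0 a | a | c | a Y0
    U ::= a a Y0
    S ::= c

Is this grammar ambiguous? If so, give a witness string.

Ambiguous

Witness: a a

Derivation 1: Y0 ⇒ Y0 a ⇒ a a
Derivation 2: Y0 ⇒ a Y0 ⇒ a a

Two distinct leftmost derivations for the same string.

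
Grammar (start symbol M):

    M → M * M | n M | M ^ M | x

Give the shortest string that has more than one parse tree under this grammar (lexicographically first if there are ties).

n x * x

length 1: no string has ≥2 trees
length 2: no string has ≥2 trees
length 3: no string has ≥2 trees
length 4: n x * x has 2 parse trees

Two derivations of n x * x:
  M ⇒ M * M ⇒ n M * M ⇒ n x * M ⇒ n x * x
  M ⇒ n M ⇒ n M * M ⇒ n x * M ⇒ n x * x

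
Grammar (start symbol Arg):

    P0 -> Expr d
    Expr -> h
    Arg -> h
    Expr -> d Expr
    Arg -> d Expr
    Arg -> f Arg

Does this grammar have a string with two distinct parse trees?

Unambiguous

Only Arg, Expr are reachable from Arg; ignoring the rest: Restricted to the reachable nonterminals, every rule has the form A → t or A → t B, and no two rules for the same A share a first terminal. The grammar encodes a DFA — one run per string.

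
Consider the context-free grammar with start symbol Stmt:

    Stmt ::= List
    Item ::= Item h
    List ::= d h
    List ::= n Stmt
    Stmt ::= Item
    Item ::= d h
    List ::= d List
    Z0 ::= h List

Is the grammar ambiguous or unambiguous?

Witness: d h

Derivation 1: Stmt ⇒ List ⇒ d h
Derivation 2: Stmt ⇒ Item ⇒ d h

Two distinct leftmost derivations for the same string.

Ambiguous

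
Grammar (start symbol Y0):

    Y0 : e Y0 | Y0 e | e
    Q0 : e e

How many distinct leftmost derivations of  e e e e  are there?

8

Parse trees for e e e e:
  [Y0 e [Y0 e [Y0 e [Y0 e]]]]
  [Y0 e [Y0 e [Y0 [Y0 e] e]]]
  [Y0 e [Y0 [Y0 e [Y0 e]] e]]
  [Y0 e [Y0 [Y0 [Y0 e] e] e]]
  [Y0 [Y0 e [Y0 e [Y0 e]]] e]
  [Y0 [Y0 e [Y0 [Y0 e] e]] e]
  [Y0 [Y0 [Y0 e [Y0 e]] e] e]
  [Y0 [Y0 [Y0 [Y0 e] e] e] e]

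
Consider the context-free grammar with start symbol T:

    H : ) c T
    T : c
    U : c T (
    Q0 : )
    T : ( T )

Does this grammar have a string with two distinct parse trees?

Unambiguous

(Q0, H, U are unreachable from T, so their rules don't affect L(T).) L(T) is { openⁿ atom closeⁿ : n ≥ 0 }. The bracket depth fixes n, and the derivation is forced at every step.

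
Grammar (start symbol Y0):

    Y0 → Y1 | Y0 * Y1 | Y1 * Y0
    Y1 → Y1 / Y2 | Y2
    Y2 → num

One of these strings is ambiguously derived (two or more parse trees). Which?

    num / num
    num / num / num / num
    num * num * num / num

num * num * num / num

num / num: 1 tree
num / num / num / num: 1 tree
num * num * num / num: 4 trees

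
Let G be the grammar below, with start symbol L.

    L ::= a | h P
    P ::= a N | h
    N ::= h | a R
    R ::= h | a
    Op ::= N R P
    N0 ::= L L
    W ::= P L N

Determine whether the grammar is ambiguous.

(Op, N0, W are unreachable from L, so their rules don't affect L(L).) The reachable rules are right-linear with at most one rule per (nonterminal, next-terminal) pair. Each input token forces the next rule, so parsing is deterministic.

Unambiguous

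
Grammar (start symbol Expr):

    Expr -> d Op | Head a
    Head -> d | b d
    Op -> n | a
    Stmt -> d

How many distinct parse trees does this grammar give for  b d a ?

1

Parse trees for b d a:
  [Expr [Head b d] a]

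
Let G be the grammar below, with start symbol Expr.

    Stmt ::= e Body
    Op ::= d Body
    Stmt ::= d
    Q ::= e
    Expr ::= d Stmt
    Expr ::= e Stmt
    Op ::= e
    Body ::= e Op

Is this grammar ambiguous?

Unambiguous

(Q is unreachable from Expr, so its rules don't affect L(Expr).) Each reachable nonterminal has at most one production per leading terminal, and all productions are right-linear; the derivation is determined token-by-token.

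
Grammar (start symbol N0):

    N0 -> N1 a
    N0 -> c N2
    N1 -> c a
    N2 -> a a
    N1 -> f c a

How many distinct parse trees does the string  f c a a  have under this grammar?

Parse trees for f c a a:
  [N0 [N1 f c a] a]

1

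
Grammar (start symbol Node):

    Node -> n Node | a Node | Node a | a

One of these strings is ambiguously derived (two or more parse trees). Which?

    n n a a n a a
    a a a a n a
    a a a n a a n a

n n a a n a a: 7 trees
a a a a n a: 1 tree
a a a n a a n a: 1 tree

n n a a n a a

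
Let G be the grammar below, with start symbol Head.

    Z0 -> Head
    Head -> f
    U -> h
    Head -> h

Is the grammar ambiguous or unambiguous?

Unambiguous

(Z0, U are unreachable from Head, so their rules don't affect L(Head).) Each reachable nonterminal has at most one production per leading terminal, and all productions are right-linear; the derivation is determined token-by-token.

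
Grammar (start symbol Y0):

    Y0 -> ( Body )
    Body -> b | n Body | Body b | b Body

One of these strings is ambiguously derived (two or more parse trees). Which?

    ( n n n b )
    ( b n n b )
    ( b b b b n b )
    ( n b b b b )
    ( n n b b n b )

( n n n b ): 1 tree
( b n n b ): 1 tree
( b b b b n b ): 1 tree
( n b b b b ): 15 trees
( n n b b n b ): 1 tree

( n b b b b )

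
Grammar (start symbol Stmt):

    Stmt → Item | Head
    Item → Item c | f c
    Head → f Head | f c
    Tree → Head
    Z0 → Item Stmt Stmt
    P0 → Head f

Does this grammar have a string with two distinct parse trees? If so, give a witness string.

Ambiguous

Witness: f c

Derivation 1: Stmt ⇒ Item ⇒ f c
Derivation 2: Stmt ⇒ Head ⇒ f c

Two distinct leftmost derivations for the same string.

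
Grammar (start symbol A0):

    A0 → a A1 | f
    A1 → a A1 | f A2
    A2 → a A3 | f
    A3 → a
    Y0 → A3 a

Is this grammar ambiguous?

Unambiguous

Only A0, A1, A2, A3 are reachable from A0; ignoring the rest: The reachable rules are right-linear with at most one rule per (nonterminal, next-terminal) pair. Each input token forces the next rule, so parsing is deterministic.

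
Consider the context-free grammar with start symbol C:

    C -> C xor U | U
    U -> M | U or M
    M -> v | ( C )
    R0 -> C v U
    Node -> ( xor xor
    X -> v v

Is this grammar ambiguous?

Unambiguous

(R0, Node, X are unreachable from C, so their rules don't affect L(C).) The grammar is stratified — C handles 'xor' (left-recursive), U handles 'or', M atoms. Each operator has a fixed associativity and precedence level, so every string has one parse.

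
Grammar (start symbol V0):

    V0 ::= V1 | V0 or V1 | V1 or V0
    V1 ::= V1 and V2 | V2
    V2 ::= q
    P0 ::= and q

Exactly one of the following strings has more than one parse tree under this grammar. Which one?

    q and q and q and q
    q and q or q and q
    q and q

q and q or q and q

q and q and q and q: 1 tree
q and q or q and q: 2 trees
q and q: 1 tree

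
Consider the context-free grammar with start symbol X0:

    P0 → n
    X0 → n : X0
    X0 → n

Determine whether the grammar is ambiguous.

Unambiguous

(P0 is unreachable from X0, so its rules don't affect L(X0).) Right-recursive list with a separator: after each atom, whether the separator follows determines the rule. One parse per string.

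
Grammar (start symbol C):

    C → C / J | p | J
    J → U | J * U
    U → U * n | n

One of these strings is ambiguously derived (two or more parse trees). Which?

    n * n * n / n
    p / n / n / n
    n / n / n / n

n * n * n / n: 4 trees
p / n / n / n: 1 tree
n / n / n / n: 1 tree

n * n * n / n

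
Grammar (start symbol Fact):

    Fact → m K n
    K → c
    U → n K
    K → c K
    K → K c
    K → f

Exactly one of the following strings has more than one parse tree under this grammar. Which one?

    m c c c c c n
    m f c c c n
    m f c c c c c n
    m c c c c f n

m c c c c c n

m c c c c c n: 16 trees
m f c c c n: 1 tree
m f c c c c c n: 1 tree
m c c c c f n: 1 tree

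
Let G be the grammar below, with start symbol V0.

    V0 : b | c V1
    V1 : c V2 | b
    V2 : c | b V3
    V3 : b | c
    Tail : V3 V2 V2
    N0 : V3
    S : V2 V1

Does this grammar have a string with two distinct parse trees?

(Tail, N0, S are unreachable from V0, so their rules don't affect L(V0).) Restricted to the reachable nonterminals, every rule has the form A → t or A → t B, and no two rules for the same A share a first terminal. The grammar encodes a DFA — one run per string.

Unambiguous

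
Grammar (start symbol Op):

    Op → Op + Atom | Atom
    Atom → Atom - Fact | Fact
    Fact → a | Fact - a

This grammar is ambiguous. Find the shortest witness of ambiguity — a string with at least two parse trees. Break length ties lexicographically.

a - a

length 1: no string has ≥2 trees
length 3: a - a has 2 parse trees

Two derivations of a - a:
  Op ⇒ Atom ⇒ Atom - Fact ⇒ Fact - Fact ⇒ a - Fact ⇒ a - a
  Op ⇒ Atom ⇒ Fact ⇒ Fact - a ⇒ a - a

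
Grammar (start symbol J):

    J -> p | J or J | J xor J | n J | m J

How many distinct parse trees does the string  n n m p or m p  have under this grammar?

Parse trees for n n m p or m p:
  [J [J n [J n [J m [J p]]]] or [J m [J p]]]
  [J n [J [J n [J m [J p]]] or [J m [J p]]]]
  [J n [J n [J [J m [J p]] or [J m [J p]]]]]
  [J n [J n [J m [J [J p] or [J m [J p]]]]]]

4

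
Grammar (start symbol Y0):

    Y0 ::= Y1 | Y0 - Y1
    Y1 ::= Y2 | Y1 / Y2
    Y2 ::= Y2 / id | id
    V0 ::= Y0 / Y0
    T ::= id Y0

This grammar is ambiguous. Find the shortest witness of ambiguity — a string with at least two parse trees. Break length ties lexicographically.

id / id

length 1: no string has ≥2 trees
length 3: id / id has 2 parse trees

Two derivations of id / id:
  Y0 ⇒ Y1 ⇒ Y2 ⇒ Y2 / id ⇒ id / id
  Y0 ⇒ Y1 ⇒ Y1 / Y2 ⇒ Y2 / Y2 ⇒ id / Y2 ⇒ id / id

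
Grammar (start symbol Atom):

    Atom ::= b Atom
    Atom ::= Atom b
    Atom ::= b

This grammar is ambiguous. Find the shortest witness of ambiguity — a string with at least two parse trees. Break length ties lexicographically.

b b

length 1: no string has ≥2 trees
length 2: b b has 2 parse trees

Two derivations of b b:
  Atom ⇒ b Atom ⇒ b b
  Atom ⇒ Atom b ⇒ b b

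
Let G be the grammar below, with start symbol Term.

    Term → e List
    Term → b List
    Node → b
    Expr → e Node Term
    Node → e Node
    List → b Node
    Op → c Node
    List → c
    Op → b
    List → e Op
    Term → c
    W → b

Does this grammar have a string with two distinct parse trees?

Only Term, List, Op, Node are reachable from Term; ignoring the rest: Each reachable nonterminal has at most one production per leading terminal, and all productions are right-linear; the derivation is determined token-by-token.

Unambiguous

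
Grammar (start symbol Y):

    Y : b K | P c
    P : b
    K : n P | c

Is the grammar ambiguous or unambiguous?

Ambiguous

Witness: b c

Derivation 1: Y ⇒ b K ⇒ b c
Derivation 2: Y ⇒ P c ⇒ b c

Two distinct leftmost derivations for the same string.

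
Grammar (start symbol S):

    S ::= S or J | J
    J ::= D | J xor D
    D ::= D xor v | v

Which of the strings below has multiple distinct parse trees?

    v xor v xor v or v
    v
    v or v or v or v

v xor v xor v or v: 4 trees
v: 1 tree
v or v or v or v: 1 tree

v xor v xor v or v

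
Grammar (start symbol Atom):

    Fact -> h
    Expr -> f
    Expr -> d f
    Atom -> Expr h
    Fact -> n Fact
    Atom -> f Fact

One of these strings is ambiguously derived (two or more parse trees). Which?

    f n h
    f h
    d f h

f h

f n h: 1 tree
f h: 2 trees
d f h: 1 tree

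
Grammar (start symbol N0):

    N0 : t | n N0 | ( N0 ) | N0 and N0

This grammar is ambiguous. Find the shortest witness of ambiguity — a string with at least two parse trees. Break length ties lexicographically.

n t and t

length 1: no string has ≥2 trees
length 2: no string has ≥2 trees
length 3: no string has ≥2 trees
length 4: n t and t has 2 parse trees

Two derivations of n t and t:
  N0 ⇒ n N0 ⇒ n N0 and N0 ⇒ n t and N0 ⇒ n t and t
  N0 ⇒ N0 and N0 ⇒ n N0 and N0 ⇒ n t and N0 ⇒ n t and t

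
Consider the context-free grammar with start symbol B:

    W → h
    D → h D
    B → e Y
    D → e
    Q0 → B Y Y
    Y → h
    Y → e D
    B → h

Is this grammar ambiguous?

(Q0, W are unreachable from B, so their rules don't affect L(B).) The reachable rules are right-linear with at most one rule per (nonterminal, next-terminal) pair. Each input token forces the next rule, so parsing is deterministic.

Unambiguous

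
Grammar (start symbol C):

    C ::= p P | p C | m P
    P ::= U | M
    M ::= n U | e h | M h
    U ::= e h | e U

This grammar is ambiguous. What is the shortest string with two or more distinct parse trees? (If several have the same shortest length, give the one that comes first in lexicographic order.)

length 3: m e h has 2 parse trees

Two derivations of m e h:
  C ⇒ m P ⇒ m U ⇒ m e h
  C ⇒ m P ⇒ m M ⇒ m e h

m e h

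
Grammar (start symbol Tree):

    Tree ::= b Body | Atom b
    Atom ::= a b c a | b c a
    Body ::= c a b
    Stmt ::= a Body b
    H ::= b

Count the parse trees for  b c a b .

Parse trees for b c a b:
  [Tree b [Body c a b]]
  [Tree [Atom b c a] b]

2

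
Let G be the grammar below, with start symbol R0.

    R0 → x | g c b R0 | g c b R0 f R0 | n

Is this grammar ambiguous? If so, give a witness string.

Witness: g c b g c b n f n

Derivation 1: R0 ⇒ g c b R0 ⇒ g c b g c b R0 f R0 ⇒ g c b g c b n f R0 ⇒ g c b g c b n f n
Derivation 2: R0 ⇒ g c b R0 f R0 ⇒ g c b g c b R0 f R0 ⇒ g c b g c b n f R0 ⇒ g c b g c b n f n

Two distinct leftmost derivations for the same string.

Ambiguous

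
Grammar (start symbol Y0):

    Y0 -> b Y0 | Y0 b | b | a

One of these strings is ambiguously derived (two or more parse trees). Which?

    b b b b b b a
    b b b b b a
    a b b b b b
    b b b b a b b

b b b b a b b

b b b b b b a: 1 tree
b b b b b a: 1 tree
a b b b b b: 1 tree
b b b b a b b: 15 trees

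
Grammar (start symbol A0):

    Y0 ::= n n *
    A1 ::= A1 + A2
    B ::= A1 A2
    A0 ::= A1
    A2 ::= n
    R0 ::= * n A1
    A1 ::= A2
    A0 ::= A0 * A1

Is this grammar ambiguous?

Unambiguous

(B, Y0, R0 are unreachable from A0, so their rules don't affect L(A0).) This is a standard precedence ladder (A0 over A1 over A2), with each level left-recursive on its own operator ('*' at A0, '+' at A1). That structure is LR(1), hence unambiguous.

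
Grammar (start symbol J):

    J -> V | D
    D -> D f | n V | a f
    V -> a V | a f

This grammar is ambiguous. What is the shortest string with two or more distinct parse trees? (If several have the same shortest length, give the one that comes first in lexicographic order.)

a f

length 2: a f has 2 parse trees

Two derivations of a f:
  J ⇒ V ⇒ a f
  J ⇒ D ⇒ a f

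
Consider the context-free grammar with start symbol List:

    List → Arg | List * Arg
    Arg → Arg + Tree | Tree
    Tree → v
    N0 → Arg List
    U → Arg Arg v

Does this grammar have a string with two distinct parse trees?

(N0, U are unreachable from List, so their rules don't affect L(List).) The grammar is stratified — List handles '*' (left-recursive), Arg handles '+', Tree atoms. Each operator has a fixed associativity and precedence level, so every string has one parse.

Unambiguous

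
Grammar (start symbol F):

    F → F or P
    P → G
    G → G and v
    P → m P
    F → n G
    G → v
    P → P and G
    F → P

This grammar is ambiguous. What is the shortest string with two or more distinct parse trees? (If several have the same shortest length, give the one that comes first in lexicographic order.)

v and v

length 1: no string has ≥2 trees
length 2: no string has ≥2 trees
length 3: v and v has 2 parse trees

Two derivations of v and v:
  F ⇒ P ⇒ G ⇒ G and v ⇒ v and v
  F ⇒ P ⇒ P and G ⇒ G and G ⇒ v and G ⇒ v and v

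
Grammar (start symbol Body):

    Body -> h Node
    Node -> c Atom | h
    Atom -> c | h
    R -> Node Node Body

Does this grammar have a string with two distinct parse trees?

Unambiguous

(R is unreachable from Body, so its rules don't affect L(Body).) Restricted to the reachable nonterminals, every rule has the form A → t or A → t B, and no two rules for the same A share a first terminal. The grammar encodes a DFA — one run per string.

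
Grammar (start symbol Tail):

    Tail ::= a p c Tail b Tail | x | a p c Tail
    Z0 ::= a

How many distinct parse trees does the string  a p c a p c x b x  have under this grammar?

2

Parse trees for a p c a p c x b x:
  [Tail a p c [Tail a p c [Tail x]] b [Tail x]]
  [Tail a p c [Tail a p c [Tail x] b [Tail x]]]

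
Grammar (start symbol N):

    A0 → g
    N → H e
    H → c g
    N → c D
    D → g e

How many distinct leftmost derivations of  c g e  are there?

Parse trees for c g e:
  [N [H c g] e]
  [N c [D g e]]

2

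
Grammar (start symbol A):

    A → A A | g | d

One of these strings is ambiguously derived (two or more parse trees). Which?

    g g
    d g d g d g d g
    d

d g d g d g d g

g g: 1 tree
d g d g d g d g: 429 trees
d: 1 tree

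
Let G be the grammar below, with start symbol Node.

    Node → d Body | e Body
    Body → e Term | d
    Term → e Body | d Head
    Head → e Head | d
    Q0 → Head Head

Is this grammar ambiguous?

(Q0 is unreachable from Node, so its rules don't affect L(Node).) Each reachable nonterminal has at most one production per leading terminal, and all productions are right-linear; the derivation is determined token-by-token.

Unambiguous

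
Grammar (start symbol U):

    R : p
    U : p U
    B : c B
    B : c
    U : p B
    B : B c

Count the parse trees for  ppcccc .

8

Parse trees for ppcccc:
  [U p [U p [B c [B c [B c [B c]]]]]]
  [U p [U p [B c [B c [B [B c] c]]]]]
  [U p [U p [B c [B [B c [B c]] c]]]]
  [U p [U p [B c [B [B [B c] c] c]]]]
  [U p [U p [B [B c [B c [B c]]] c]]]
  [U p [U p [B [B c [B [B c] c]] c]]]
  [U p [U p [B [B [B c [B c]] c] c]]]
  [U p [U p [B [B [B [B c] c] c] c]]]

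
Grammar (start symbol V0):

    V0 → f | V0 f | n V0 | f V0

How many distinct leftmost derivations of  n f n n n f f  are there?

7

Parse trees for n f n n n f f:
  [V0 [V0 n [V0 f [V0 n [V0 n [V0 n [V0 f]]]]]] f]
  [V0 n [V0 [V0 f [V0 n [V0 n [V0 n [V0 f]]]]] f]]
  [V0 n [V0 f [V0 [V0 n [V0 n [V0 n [V0 f]]]] f]]]
  [V0 n [V0 f [V0 n [V0 [V0 n [V0 n [V0 f]]] f]]]]
  [V0 n [V0 f [V0 n [V0 n [V0 [V0 n [V0 f]] f]]]]]
  [V0 n [V0 f [V0 n [V0 n [V0 n [V0 [V0 f] f]]]]]]
  [V0 n [V0 f [V0 n [V0 n [V0 n [V0 f [V0 f]]]]]]]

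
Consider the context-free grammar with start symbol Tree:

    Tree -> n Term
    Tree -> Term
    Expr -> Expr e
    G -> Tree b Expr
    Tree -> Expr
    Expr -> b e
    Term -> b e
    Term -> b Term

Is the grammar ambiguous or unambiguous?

Ambiguous

Witness: b e

Derivation 1: Tree ⇒ Term ⇒ b e
Derivation 2: Tree ⇒ Expr ⇒ b e

Two distinct leftmost derivations for the same string.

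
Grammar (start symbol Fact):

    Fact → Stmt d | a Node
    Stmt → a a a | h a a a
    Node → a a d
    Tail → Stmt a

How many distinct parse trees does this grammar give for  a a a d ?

Parse trees for a a a d:
  [Fact [Stmt a a a] d]
  [Fact a [Node a a d]]

2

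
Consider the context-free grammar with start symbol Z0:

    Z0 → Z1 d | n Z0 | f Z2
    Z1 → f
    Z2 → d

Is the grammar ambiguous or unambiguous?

Witness: f d

Derivation 1: Z0 ⇒ Z1 d ⇒ f d
Derivation 2: Z0 ⇒ f Z2 ⇒ f d

Two distinct leftmost derivations for the same string.

Ambiguous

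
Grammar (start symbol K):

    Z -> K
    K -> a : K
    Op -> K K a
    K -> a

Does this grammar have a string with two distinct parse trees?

Unambiguous

Only K is reachable from K; ignoring the rest: Right-recursive list with a separator: after each atom, whether the separator follows determines the rule. One parse per string.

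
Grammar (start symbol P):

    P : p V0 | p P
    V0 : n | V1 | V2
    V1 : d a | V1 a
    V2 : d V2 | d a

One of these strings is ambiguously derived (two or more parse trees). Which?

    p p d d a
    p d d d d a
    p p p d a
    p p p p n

p p d d a: 1 tree
p d d d d a: 1 tree
p p p d a: 2 trees
p p p p n: 1 tree

p p p d a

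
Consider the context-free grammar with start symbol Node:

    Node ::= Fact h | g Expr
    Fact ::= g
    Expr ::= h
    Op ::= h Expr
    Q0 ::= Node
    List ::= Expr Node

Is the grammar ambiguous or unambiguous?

Ambiguous

Witness: g h

Derivation 1: Node ⇒ Fact h ⇒ g h
Derivation 2: Node ⇒ g Expr ⇒ g h

Two distinct leftmost derivations for the same string.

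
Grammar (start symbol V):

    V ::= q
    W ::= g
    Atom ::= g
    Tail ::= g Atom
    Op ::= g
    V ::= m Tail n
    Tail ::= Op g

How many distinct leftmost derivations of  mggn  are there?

Parse trees for mggn:
  [V m [Tail g [Atom g]] n]
  [V m [Tail [Op g] g] n]

2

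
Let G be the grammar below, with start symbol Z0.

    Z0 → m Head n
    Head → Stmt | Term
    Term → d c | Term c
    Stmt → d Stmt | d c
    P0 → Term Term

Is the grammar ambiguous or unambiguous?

Witness: m d c n

Derivation 1: Z0 ⇒ m Head n ⇒ m Stmt n ⇒ m d c n
Derivation 2: Z0 ⇒ m Head n ⇒ m Term n ⇒ m d c n

Two distinct leftmost derivations for the same string.

Ambiguous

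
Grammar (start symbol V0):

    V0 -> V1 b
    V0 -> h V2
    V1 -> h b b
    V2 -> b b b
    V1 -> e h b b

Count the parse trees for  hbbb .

2

Parse trees for hbbb:
  [V0 [V1 h b b] b]
  [V0 h [V2 b b b]]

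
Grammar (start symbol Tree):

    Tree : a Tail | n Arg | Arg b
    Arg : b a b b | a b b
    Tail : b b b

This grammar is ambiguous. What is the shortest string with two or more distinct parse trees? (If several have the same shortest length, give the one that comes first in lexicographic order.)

length 4: a b b b has 2 parse trees

Two derivations of a b b b:
  Tree ⇒ a Tail ⇒ a b b b
  Tree ⇒ Arg b ⇒ a b b b

a b b b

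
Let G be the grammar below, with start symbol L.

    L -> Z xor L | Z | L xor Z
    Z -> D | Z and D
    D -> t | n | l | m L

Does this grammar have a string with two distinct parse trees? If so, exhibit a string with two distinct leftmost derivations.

Witness: l xor l

Derivation 1: L ⇒ Z xor L ⇒ D xor L ⇒ l xor L ⇒ l xor Z ⇒ l xor D ⇒ l xor l
Derivation 2: L ⇒ L xor Z ⇒ Z xor Z ⇒ D xor Z ⇒ l xor Z ⇒ l xor D ⇒ l xor l

Two distinct leftmost derivations for the same string.

Ambiguous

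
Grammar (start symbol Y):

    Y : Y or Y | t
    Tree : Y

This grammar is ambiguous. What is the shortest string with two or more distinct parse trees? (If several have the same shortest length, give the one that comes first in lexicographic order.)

length 1: no string has ≥2 trees
length 3: no string has ≥2 trees
length 5: t or t or t has 2 parse trees

Two derivations of t or t or t:
  Y ⇒ Y or Y ⇒ Y or Y or Y ⇒ t or Y or Y ⇒ t or t or Y ⇒ t or t or t
  Y ⇒ Y or Y ⇒ t or Y ⇒ t or Y or Y ⇒ t or t or Y ⇒ t or t or t

t or t or t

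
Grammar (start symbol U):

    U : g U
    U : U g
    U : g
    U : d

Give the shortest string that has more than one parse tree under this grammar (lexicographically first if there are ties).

g g

length 1: no string has ≥2 trees
length 2: g g has 2 parse trees

Two derivations of g g:
  U ⇒ g U ⇒ g g
  U ⇒ U g ⇒ g g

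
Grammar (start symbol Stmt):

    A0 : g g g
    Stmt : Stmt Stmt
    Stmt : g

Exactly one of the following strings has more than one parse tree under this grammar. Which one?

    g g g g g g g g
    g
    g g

g g g g g g g g: 429 trees
g: 1 tree
g g: 1 tree

g g g g g g g g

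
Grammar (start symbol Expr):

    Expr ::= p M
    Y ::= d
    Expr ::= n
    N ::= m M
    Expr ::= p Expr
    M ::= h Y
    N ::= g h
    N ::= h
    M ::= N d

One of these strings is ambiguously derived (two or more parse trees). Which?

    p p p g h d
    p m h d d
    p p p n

p p p g h d: 1 tree
p m h d d: 2 trees
p p p n: 1 tree

p m h d d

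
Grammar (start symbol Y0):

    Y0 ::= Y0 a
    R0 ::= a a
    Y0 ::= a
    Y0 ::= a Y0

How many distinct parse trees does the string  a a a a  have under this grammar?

8

Parse trees for a a a a:
  [Y0 [Y0 [Y0 [Y0 a] a] a] a]
  [Y0 [Y0 [Y0 a [Y0 a]] a] a]
  [Y0 [Y0 a [Y0 [Y0 a] a]] a]
  [Y0 [Y0 a [Y0 a [Y0 a]]] a]
  [Y0 a [Y0 [Y0 [Y0 a] a] a]]
  [Y0 a [Y0 [Y0 a [Y0 a]] a]]
  [Y0 a [Y0 a [Y0 [Y0 a] a]]]
  [Y0 a [Y0 a [Y0 a [Y0 a]]]]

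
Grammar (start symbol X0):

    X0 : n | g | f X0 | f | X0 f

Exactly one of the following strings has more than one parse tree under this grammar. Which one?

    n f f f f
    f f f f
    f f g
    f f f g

f f f f

n f f f f: 1 tree
f f f f: 8 trees
f f g: 1 tree
f f f g: 1 tree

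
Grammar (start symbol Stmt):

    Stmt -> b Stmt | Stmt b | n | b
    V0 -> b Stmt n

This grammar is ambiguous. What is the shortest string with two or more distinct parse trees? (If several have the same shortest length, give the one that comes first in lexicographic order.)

length 1: no string has ≥2 trees
length 2: b b has 2 parse trees

Two derivations of b b:
  Stmt ⇒ b Stmt ⇒ b b
  Stmt ⇒ Stmt b ⇒ b b

b b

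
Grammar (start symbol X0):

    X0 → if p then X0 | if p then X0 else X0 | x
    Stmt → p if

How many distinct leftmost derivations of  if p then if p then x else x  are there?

2

Parse trees for if p then if p then x else x:
  [X0 if p then [X0 if p then [X0 x] else [X0 x]]]
  [X0 if p then [X0 if p then [X0 x]] else [X0 x]]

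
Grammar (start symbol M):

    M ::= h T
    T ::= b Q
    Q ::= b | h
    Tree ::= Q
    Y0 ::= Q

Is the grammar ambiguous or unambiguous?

Unambiguous

Only M, T, Q are reachable from M; ignoring the rest: The reachable rules are right-linear with at most one rule per (nonterminal, next-terminal) pair. Each input token forces the next rule, so parsing is deterministic.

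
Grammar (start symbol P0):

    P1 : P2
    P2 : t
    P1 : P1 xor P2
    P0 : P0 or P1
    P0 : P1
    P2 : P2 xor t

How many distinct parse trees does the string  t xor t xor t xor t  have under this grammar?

Parse trees for t xor t xor t xor t:
  [P0 [P1 [P2 [P2 [P2 [P2 t] xor t] xor t] xor t]]]
  [P0 [P1 [P1 [P2 t]] xor [P2 [P2 [P2 t] xor t] xor t]]]
  [P0 [P1 [P1 [P2 [P2 t] xor t]] xor [P2 [P2 t] xor t]]]
  [P0 [P1 [P1 [P1 [P2 t]] xor [P2 t]] xor [P2 [P2 t] xor t]]]
  [P0 [P1 [P1 [P2 [P2 [P2 t] xor t] xor t]] xor [P2 t]]]
  [P0 [P1 [P1 [P1 [P2 t]] xor [P2 [P2 t] xor t]] xor [P2 t]]]
  [P0 [P1 [P1 [P1 [P2 [P2 t] xor t]] xor [P2 t]] xor [P2 t]]]
  [P0 [P1 [P1 [P1 [P1 [P2 t]] xor [P2 t]] xor [P2 t]] xor [P2 t]]]

8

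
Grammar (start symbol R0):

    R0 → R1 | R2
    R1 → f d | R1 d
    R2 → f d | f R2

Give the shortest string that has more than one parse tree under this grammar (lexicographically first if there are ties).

f d

length 2: f d has 2 parse trees

Two derivations of f d:
  R0 ⇒ R1 ⇒ f d
  R0 ⇒ R2 ⇒ f d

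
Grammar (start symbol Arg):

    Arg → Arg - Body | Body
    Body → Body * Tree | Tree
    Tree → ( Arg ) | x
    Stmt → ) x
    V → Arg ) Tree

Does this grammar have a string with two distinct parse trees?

Unambiguous

Only Arg, Body, Tree are reachable from Arg; ignoring the rest: The grammar is stratified — Arg handles '-' (left-recursive), Body handles '*', Tree atoms. Each operator has a fixed associativity and precedence level, so every string has one parse.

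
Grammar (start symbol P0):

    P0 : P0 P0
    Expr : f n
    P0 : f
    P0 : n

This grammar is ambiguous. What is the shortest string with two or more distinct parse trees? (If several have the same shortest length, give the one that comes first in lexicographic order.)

length 1: no string has ≥2 trees
length 2: no string has ≥2 trees
length 3: f f f has 2 parse trees

Two derivations of f f f:
  P0 ⇒ P0 P0 ⇒ P0 P0 P0 ⇒ f P0 P0 ⇒ f f P0 ⇒ f f f
  P0 ⇒ P0 P0 ⇒ f P0 ⇒ f P0 P0 ⇒ f f P0 ⇒ f f f

f f f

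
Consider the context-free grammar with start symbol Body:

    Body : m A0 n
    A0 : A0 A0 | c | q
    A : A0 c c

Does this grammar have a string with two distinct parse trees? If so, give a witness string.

Witness: m c c c n

Derivation 1: Body ⇒ m A0 n ⇒ m A0 A0 n ⇒ m A0 A0 A0 n ⇒ m c A0 A0 n ⇒ m c c A0 n ⇒ m c c c n
Derivation 2: Body ⇒ m A0 n ⇒ m A0 A0 n ⇒ m c A0 n ⇒ m c A0 A0 n ⇒ m c c A0 n ⇒ m c c c n

Two distinct leftmost derivations for the same string.

Ambiguous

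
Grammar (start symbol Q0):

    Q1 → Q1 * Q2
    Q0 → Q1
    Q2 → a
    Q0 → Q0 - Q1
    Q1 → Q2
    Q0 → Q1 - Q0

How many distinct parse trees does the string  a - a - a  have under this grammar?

4

Parse trees for a - a - a:
  [Q0 [Q0 [Q0 [Q1 [Q2 a]]] - [Q1 [Q2 a]]] - [Q1 [Q2 a]]]
  [Q0 [Q0 [Q1 [Q2 a]] - [Q0 [Q1 [Q2 a]]]] - [Q1 [Q2 a]]]
  [Q0 [Q1 [Q2 a]] - [Q0 [Q0 [Q1 [Q2 a]]] - [Q1 [Q2 a]]]]
  [Q0 [Q1 [Q2 a]] - [Q0 [Q1 [Q2 a]] - [Q0 [Q1 [Q2 a]]]]]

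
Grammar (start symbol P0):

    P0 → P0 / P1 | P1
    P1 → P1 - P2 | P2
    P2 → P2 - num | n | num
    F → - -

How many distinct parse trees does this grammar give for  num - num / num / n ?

Parse trees for num - num / num / n:
  [P0 [P0 [P0 [P1 [P1 [P2 num]] - [P2 num]]] / [P1 [P2 num]]] / [P1 [P2 n]]]
  [P0 [P0 [P0 [P1 [P2 [P2 num] - num]]] / [P1 [P2 num]]] / [P1 [P2 n]]]

2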